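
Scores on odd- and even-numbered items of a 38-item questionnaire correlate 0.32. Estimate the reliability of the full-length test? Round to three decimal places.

Apply the Spearman-Brown correction with n = 2:
r_full = 2r_hh / (1 + r_hh) = 2 × 0.32 / (1 + 0.32)
r_full = 0.6400 / 1.3200 ≈ 0.4848

0.485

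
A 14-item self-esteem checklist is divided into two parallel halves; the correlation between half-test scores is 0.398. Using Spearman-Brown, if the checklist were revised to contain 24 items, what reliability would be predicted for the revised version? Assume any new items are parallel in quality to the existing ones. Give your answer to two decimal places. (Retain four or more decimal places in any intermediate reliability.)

0.69

First correct the split-half correlation to full-test reliability: r_full = 2 × 0.398 / (1 + 0.398) ≈ 0.5694
Length factor from 14 to 24 items: n = 24/14 = 1.7143
r_new = n·r_full / (1 + (n − 1)·r_full) = 0.9761 / 1.4067 ≈ 0.6939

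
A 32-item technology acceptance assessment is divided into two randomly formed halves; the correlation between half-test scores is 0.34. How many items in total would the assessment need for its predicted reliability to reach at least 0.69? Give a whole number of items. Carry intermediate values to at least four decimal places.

70

r_full = 2(0.34)/(1 + 0.34) = 0.5075
Solve Spearman-Brown for n: n = 0.69(1 − 0.5075) / [0.5075(1 − 0.69)] = 2.1600
Items = 2.1600 × 32 ≈ 69.12 → 70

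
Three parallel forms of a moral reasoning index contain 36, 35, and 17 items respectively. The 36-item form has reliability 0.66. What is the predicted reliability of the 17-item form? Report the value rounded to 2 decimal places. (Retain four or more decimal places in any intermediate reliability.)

Only the ratio of lengths matters: n = 17/36 = 0.4722
r_{17} = n·r / (1 + (n − 1)·r) = 0.3117 / 0.6517 ≈ 0.4783

0.48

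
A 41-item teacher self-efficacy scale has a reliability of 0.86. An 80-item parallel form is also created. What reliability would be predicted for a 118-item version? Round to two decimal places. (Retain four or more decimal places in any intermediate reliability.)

0.95

Only the ratio of lengths matters: n = 118/41 = 2.8780
r_{118} = n·r / (1 + (n − 1)·r) = 2.4751 / 2.6151 ≈ 0.9465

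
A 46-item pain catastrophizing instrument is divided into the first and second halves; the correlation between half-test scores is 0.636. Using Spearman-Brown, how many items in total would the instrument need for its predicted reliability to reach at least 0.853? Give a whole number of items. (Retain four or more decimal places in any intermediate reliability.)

77

Corrected full-test reliability: r_full = 2 × 0.636 / (1 + 0.636) ≈ 0.7775
n = r_tgt(1 − r_full) / [r_full(1 − r_tgt)] = 0.853 × 0.2225 / (0.7775 × 0.147) ≈ 1.6606
Items = 1.6606 × 46 ≈ 76.39 → 77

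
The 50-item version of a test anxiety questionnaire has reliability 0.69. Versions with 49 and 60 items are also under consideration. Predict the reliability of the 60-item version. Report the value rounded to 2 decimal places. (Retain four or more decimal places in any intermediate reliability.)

0.73

The 49-item form is not needed; work directly from the 50-item form with n = 60/50 = 1.2000.
r_{60} = n·r / (1 + (n − 1)·r) = 0.8280 / 1.1380 ≈ 0.7276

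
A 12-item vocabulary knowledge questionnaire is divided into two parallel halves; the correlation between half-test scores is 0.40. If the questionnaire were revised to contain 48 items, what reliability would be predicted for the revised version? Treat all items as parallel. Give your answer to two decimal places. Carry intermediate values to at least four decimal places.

Spearman-Brown correction (n = 2): r_full = 2·0.40/(1 + 0.40) = 0.5714
Length factor from 12 to 48 items: n = 48/12 = 4.0000
r_new = n·r_full / (1 + (n − 1)·r_full) = 2.2856 / 2.7142 ≈ 0.8421

0.84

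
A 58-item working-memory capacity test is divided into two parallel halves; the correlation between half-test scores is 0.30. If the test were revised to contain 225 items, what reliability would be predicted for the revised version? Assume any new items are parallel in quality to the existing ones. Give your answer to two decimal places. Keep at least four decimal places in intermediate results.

0.77

First correct the split-half correlation to full-test reliability: r_full = 2 × 0.30 / (1 + 0.30) ≈ 0.4615
Then adjust to 225 items: n = 225/58 = 3.8793
r_new = n·r_full / (1 + (n − 1)·r_full) = 1.7903 / 2.3288 ≈ 0.7688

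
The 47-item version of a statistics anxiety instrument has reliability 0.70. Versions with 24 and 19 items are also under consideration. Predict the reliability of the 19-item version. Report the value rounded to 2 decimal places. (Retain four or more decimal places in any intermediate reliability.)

0.49

The 24-item form is not needed; work directly from the 47-item form with n = 19/47 = 0.4043.
r_{19} = n·r / (1 + (n − 1)·r) = 0.2830 / 0.5830 ≈ 0.4854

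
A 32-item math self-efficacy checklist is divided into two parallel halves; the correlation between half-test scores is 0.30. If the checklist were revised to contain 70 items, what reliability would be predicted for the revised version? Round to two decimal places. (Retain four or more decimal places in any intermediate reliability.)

0.65

Full-test reliability from the split-half r: r_full = 2(0.30)/(1 + 0.30) = 0.4615
Then adjust to 70 items: n = 70/32 = 2.1875
r_new = n·r_full / (1 + (n − 1)·r_full) = 1.0095 / 1.5480 ≈ 0.6521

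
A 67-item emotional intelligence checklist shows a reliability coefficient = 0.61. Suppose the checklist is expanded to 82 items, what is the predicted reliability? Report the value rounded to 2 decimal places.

n = 82/67 = 1.2239
r_new = 1.2239·0.61 / [1 + (1.2239 − 1)·0.61]
r_new = 0.7466 / 1.1366 ≈ 0.6569

0.66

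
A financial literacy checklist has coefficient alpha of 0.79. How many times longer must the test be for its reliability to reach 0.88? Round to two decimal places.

1.95

Rearranging the Spearman-Brown formula for n,
n = r_target (1 − r_old) / [ r_old (1 − r_target) ]
n = 0.88 × (1 − 0.79) / [ 0.79 × (1 − 0.88) ]
n = 0.1848 / 0.0948 ≈ 1.9494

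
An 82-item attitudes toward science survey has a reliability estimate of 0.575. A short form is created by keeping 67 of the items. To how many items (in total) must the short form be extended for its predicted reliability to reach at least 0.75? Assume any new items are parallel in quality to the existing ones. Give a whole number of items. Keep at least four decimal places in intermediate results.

First, r for the 67-item form: n = 67/82 = 0.8171, so r_67 = 0.8171·0.575/(1 + (0.8171 − 1)·0.575) = 0.5251
Length factor from the short form to reach 0.75: n' = 0.75(1 − 0.5251) / [0.5251(1 − 0.75)] ≈ 2.7132
Total items = 2.7132 × 67 = 181.78, rounded up to 182.

182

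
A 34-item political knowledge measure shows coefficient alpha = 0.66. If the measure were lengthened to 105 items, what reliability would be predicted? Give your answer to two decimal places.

n = 105/34 = 3.0882
Apply the Spearman-Brown prophecy formula, r' = nr / [1 + (n − 1)r]:
r_new = (3.0882 × 0.66) / (1 + (3.0882 − 1) × 0.66)
r_new = 2.0382 / 2.3782 ≈ 0.8570

0.86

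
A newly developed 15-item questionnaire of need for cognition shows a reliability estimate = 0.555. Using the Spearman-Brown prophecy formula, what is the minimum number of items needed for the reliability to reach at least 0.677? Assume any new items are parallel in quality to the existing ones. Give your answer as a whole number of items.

26

n = 0.677(1 − 0.555) / [0.555(1 − 0.677)]
  = 0.301265 / 0.179265 = 1.6806
1.6806 × 15 = 25.21 → 26 items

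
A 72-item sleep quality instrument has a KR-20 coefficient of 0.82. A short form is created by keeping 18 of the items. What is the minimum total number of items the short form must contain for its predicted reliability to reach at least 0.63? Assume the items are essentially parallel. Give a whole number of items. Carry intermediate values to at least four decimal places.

Short-form reliability: n = 18/72 = 0.2500; r_18 = n·r/(1+(n−1)r) ≈ 0.5325
Then solve for n' with r_old = 0.5325, r_target = 0.63: n' = 0.63(1 − 0.5325)/[0.5325(1 − 0.63)] = 1.4949
Total items = 1.4949 × 18 = 26.91, rounded up to 27.

27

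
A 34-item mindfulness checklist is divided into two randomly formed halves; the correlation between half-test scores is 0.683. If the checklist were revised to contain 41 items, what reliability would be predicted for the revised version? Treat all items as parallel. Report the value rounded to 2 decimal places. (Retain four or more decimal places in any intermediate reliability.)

Spearman-Brown correction (n = 2): r_full = 2·0.683/(1 + 0.683) = 0.8116
Length factor from 34 to 41 items: n = 41/34 = 1.2059
r_new = n·r_full / (1 + (n − 1)·r_full) = 0.9787 / 1.1671 ≈ 0.8386

0.84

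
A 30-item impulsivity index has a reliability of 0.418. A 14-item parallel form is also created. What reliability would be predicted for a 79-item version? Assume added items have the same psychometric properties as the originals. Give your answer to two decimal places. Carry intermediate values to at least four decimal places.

0.65

The 14-item form is not needed; work directly from the 30-item form with n = 79/30 = 2.6333.
r_{79} = n·r / (1 + (n − 1)·r) = 1.1007 / 1.6827 ≈ 0.6541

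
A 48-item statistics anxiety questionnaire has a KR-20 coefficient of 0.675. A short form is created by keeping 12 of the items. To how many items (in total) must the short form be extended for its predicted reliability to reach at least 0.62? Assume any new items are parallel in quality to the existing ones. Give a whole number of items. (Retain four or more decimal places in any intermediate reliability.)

Short-form reliability: n = 12/48 = 0.2500; r_12 = n·r/(1+(n−1)r) ≈ 0.3418
Then solve for n' with r_old = 0.3418, r_target = 0.62: n' = 0.62(1 − 0.3418)/[0.3418(1 − 0.62)] = 3.1419
Total items = 3.1419 × 12 = 37.70, rounded up to 38.

38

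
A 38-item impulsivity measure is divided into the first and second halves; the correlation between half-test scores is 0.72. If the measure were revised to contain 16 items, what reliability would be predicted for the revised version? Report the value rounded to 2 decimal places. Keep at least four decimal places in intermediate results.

Full-test reliability from the split-half r: r_full = 2(0.72)/(1 + 0.72) = 0.8372
Then adjust to 16 items: n = 16/38 = 0.4211
r_new = n·r_full / (1 + (n − 1)·r_full) = 0.3525 / 0.5153 ≈ 0.6841

0.68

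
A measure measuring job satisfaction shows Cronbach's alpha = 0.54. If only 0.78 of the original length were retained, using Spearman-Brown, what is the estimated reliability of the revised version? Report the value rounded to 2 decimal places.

Apply the Spearman-Brown prophecy formula, r' = nr / [1 + (n − 1)r]:
r_new = 0.78·0.54 / [1 + (0.78 − 1)·0.54]
r_new = 0.4212 / 0.8812 ≈ 0.4780

0.48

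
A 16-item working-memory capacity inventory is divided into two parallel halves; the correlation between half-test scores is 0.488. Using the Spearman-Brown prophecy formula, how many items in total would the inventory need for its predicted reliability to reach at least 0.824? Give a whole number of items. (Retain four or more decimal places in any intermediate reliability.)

Corrected full-test reliability: r_full = 2 × 0.488 / (1 + 0.488) ≈ 0.6559
n = r_tgt(1 − r_full) / [r_full(1 − r_tgt)] = 0.824 × 0.3441 / (0.6559 × 0.176) ≈ 2.4562
Items = 2.4562 × 16 ≈ 39.30 → 40

40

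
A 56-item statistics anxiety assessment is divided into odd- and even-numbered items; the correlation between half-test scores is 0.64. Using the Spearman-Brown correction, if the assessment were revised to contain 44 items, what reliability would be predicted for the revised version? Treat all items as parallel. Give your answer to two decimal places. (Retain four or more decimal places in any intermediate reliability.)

0.74

Spearman-Brown correction (n = 2): r_full = 2·0.64/(1 + 0.64) = 0.7805
Then adjust to 44 items: n = 44/56 = 0.7857
r_new = n·r_full / (1 + (n − 1)·r_full) = 0.6132 / 0.8327 ≈ 0.7364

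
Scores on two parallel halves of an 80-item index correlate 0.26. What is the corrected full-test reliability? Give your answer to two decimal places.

0.41

Apply the Spearman-Brown correction with n = 2:
r_full = 2(0.26) / (1 + 0.26)
       = 0.5200 / 1.2600 = 0.4127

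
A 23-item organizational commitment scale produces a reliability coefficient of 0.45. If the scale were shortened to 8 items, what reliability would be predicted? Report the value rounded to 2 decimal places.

Length ratio n = 8/23 = 0.3478
Apply the Spearman-Brown prophecy formula, r' = nr / [1 + (n − 1)r]:
r_new = (0.3478 × 0.45) / (1 + (0.3478 − 1) × 0.45)
     = 0.1565 / 0.7065 = 0.2215

0.22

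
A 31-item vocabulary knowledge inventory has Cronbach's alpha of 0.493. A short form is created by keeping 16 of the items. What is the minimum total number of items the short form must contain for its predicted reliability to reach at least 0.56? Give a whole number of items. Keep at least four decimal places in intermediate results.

41

Short-form reliability: n = 16/31 = 0.5161; r_16 = n·r/(1+(n−1)r) ≈ 0.3342
Length factor from the short form to reach 0.56: n' = 0.56(1 − 0.3342) / [0.3342(1 − 0.56)] ≈ 2.5356
Total items = 2.5356 × 16 = 40.57, rounded up to 41.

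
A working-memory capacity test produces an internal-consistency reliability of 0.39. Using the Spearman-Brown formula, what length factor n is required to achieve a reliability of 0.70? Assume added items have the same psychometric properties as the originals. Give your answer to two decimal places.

3.65

Rearranging the Spearman-Brown formula for n,
n = r*(1 − r) / [ r (1 − r*) ]
n = 0.70(1 − 0.39) / [0.39(1 − 0.70)]
n = 0.4270 / 0.1170 ≈ 3.6496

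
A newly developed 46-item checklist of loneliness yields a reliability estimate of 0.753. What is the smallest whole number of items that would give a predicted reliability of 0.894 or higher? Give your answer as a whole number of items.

n = 0.894(1 − 0.753) / [0.753(1 − 0.894)]
n = 0.220818 / 0.079818 ≈ 2.7665
So the test needs 2.7665 × 46 ≈ 127.26 items; rounding up, 128.

128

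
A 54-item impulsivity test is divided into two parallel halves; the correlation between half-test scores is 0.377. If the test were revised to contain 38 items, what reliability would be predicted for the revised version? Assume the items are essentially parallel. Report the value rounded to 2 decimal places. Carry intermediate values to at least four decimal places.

First correct the split-half correlation to full-test reliability: r_full = 2 × 0.377 / (1 + 0.377) ≈ 0.5476
Length factor from 54 to 38 items: n = 38/54 = 0.7037
r_new = n·r_full / (1 + (n − 1)·r_full) = 0.3853 / 0.8377 ≈ 0.4599

0.46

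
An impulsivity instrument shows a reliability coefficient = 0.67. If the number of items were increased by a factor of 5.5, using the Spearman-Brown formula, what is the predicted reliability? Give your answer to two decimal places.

By Spearman-Brown, r_new = n r / (1 + (n − 1) r).
r_new = (5.5 × 0.67) / (1 + (5.5 − 1) × 0.67)
r_new = 3.6850 / 4.0150 ≈ 0.9178

0.92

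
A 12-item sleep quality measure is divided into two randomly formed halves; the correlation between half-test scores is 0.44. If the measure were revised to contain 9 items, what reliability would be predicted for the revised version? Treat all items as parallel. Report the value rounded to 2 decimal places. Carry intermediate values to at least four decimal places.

0.54

Spearman-Brown correction (n = 2): r_full = 2·0.44/(1 + 0.44) = 0.6111
Length factor from 12 to 9 items: n = 9/12 = 0.7500
r_new = n·r_full / (1 + (n − 1)·r_full) = 0.4583 / 0.8472 ≈ 0.5410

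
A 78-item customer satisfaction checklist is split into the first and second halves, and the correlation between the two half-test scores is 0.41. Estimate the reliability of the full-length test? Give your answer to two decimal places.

The full test is twice the length of either half (n = 2).
r_full = 2(0.41) / (1 + 0.41)
r_full = 0.8200 / 1.4100 ≈ 0.5816

0.58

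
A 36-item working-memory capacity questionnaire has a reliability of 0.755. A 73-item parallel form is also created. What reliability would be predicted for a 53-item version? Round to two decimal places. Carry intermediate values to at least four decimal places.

0.82

Only the ratio of lengths matters: n = 53/36 = 1.4722
r_{53} = n·r / (1 + (n − 1)·r) = 1.1115 / 1.3565 ≈ 0.8194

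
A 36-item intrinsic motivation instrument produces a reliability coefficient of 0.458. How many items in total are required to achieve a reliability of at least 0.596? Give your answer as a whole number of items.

63

Spearman-Brown solved for the length factor n:
n = r_target (1 − r_old) / [ r_old (1 − r_target) ]
n = [0.596 × 0.542] / [0.458 × 0.404]
n = 0.323032 / 0.185032 ≈ 1.7458
Items needed = n × 36 = 1.7458 × 36 ≈ 62.85 → round up to 63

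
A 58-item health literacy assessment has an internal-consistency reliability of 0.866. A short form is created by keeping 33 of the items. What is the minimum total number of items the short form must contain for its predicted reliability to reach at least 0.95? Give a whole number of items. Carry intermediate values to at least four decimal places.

Short-form reliability: n = 33/58 = 0.5690; r_33 = n·r/(1+(n−1)r) ≈ 0.7862
Length factor from the short form to reach 0.95: n' = 0.95(1 − 0.7862) / [0.7862(1 − 0.95)] ≈ 5.1669
Items = 5.1669 × 33 ≈ 170.51 → 171

171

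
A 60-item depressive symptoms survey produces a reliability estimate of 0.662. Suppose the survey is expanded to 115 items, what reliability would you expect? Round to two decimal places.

n = 115/60 = 1.9167
Spearman-Brown: r_new = n·r / (1 + (n − 1)·r)
r_new = (1.9167 × 0.662) / (1 + (1.9167 − 1) × 0.662)
r_new = 1.2689 / 1.6069 ≈ 0.7897

0.79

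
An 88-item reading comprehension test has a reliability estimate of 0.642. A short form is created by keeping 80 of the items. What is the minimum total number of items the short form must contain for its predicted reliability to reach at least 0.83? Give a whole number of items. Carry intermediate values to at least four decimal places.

240

First, r for the 80-item form: n = 80/88 = 0.9091, so r_80 = 0.9091·0.642/(1 + (0.9091 − 1)·0.642) = 0.6198
Then solve for n' with r_old = 0.6198, r_target = 0.83: n' = 0.83(1 − 0.6198)/[0.6198(1 − 0.83)] = 2.9950
Total items = 2.9950 × 80 = 239.60, rounded up to 240.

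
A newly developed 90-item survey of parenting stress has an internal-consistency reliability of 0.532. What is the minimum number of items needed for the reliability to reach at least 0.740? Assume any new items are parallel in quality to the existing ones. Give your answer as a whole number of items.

Invert Spearman-Brown to solve for n:
n = r*(1 − r) / [ r (1 − r*) ]
n = 0.740 × (1 − 0.532) / [ 0.532 × (1 − 0.740) ]
n = 0.346320 / 0.138320 ≈ 2.5038
Items needed = n × 90 = 2.5038 × 90 ≈ 225.34 → round up to 226

226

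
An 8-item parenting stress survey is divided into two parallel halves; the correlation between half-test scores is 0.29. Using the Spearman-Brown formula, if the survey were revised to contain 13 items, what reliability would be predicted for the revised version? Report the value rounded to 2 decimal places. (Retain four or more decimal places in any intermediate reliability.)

0.57

Spearman-Brown correction (n = 2): r_full = 2·0.29/(1 + 0.29) = 0.4496
Then adjust to 13 items: n = 13/8 = 1.6250
r_new = n·r_full / (1 + (n − 1)·r_full) = 0.7306 / 1.2810 ≈ 0.5703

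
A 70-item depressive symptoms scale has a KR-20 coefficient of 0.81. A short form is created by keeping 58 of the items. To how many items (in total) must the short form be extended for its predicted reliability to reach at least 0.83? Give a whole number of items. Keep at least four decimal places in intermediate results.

81

First, r for the 58-item form: n = 58/70 = 0.8286, so r_58 = 0.8286·0.81/(1 + (0.8286 − 1)·0.81) = 0.7794
Then solve for n' with r_old = 0.7794, r_target = 0.83: n' = 0.83(1 − 0.7794)/[0.7794(1 − 0.83)] = 1.3819
Items = 1.3819 × 58 ≈ 80.15 → 81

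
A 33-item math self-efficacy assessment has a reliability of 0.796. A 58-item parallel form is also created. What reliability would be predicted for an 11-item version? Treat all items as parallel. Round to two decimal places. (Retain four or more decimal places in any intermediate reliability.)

Only the ratio of lengths matters: n = 11/33 = 0.3333
r_{11} = n·r / (1 + (n − 1)·r) = 0.2653 / 0.4693 ≈ 0.5653

0.57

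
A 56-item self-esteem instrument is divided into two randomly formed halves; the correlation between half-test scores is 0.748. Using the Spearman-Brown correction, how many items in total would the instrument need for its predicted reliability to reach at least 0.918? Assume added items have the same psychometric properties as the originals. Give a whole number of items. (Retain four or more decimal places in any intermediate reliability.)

Corrected full-test reliability: r_full = 2 × 0.748 / (1 + 0.748) ≈ 0.8558
Solve Spearman-Brown for n: n = 0.918(1 − 0.8558) / [0.8558(1 − 0.918)] = 1.8863
Items = 1.8863 × 56 ≈ 105.63 → 106

106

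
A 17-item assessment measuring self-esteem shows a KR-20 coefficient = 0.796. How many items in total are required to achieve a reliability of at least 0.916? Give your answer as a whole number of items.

Spearman-Brown solved for the length factor n:
n = r_target (1 − r_old) / [ r_old (1 − r_target) ]
n = [0.916 × 0.204] / [0.796 × 0.084]
  = 0.186864 / 0.066864 = 2.7947
Items needed = n × 17 = 2.7947 × 17 ≈ 47.51 → round up to 48

48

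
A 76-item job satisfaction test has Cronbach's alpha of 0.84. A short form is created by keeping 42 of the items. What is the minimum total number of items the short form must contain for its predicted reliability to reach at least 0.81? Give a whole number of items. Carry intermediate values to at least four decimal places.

62

First, r for the 42-item form: n = 42/76 = 0.5526, so r_42 = 0.5526·0.84/(1 + (0.5526 − 1)·0.84) = 0.7437
Length factor from the short form to reach 0.81: n' = 0.81(1 − 0.7437) / [0.7437(1 − 0.81)] ≈ 1.4692
Items = 1.4692 × 42 ≈ 61.71 → 62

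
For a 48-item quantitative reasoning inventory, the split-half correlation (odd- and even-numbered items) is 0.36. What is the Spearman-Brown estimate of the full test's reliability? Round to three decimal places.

r_full = 2r_hh / (1 + r_hh) = 2 × 0.36 / (1 + 0.36)
       = 0.7200 / 1.3600 = 0.5294

0.529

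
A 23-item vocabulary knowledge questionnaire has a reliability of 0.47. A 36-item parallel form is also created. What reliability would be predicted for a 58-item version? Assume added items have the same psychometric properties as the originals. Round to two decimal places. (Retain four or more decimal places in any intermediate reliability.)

The 36-item form is not needed; work directly from the 23-item form with n = 58/23 = 2.5217.
r_{58} = n·r / (1 + (n − 1)·r) = 1.1852 / 1.7152 ≈ 0.6910

0.69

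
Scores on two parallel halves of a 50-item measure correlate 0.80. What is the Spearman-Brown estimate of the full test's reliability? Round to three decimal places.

0.889

r_full = 2(0.80) / (1 + 0.80)
r_full = 1.6000 / 1.8000 ≈ 0.8889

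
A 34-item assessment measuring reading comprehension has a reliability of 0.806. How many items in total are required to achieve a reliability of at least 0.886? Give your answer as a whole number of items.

64

n = 0.886(1 − 0.806) / [0.806(1 − 0.886)]
n = 0.171884 / 0.091884 ≈ 1.8707
1.8707 × 34 = 63.60 → 64 items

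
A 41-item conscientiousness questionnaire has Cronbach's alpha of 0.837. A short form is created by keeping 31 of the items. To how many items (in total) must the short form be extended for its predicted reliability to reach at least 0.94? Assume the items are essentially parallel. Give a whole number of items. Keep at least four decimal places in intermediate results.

Short-form reliability: n = 31/41 = 0.7561; r_31 = n·r/(1+(n−1)r) ≈ 0.7952
Length factor from the short form to reach 0.94: n' = 0.94(1 − 0.7952) / [0.7952(1 − 0.94)] ≈ 4.0349
Items = 4.0349 × 31 ≈ 125.08 → 126

126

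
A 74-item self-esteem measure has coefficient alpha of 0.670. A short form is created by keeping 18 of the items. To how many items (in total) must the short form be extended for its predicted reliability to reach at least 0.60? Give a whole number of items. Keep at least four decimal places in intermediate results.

55

First, r for the 18-item form: n = 18/74 = 0.2432, so r_18 = 0.2432·0.670/(1 + (0.2432 − 1)·0.670) = 0.3306
Length factor from the short form to reach 0.60: n' = 0.60(1 − 0.3306) / [0.3306(1 − 0.60)] ≈ 3.0372
Items = 3.0372 × 18 ≈ 54.67 → 55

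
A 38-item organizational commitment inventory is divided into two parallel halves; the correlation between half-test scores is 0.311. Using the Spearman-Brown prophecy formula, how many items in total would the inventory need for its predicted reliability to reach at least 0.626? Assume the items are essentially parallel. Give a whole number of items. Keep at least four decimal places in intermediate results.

Corrected full-test reliability: r_full = 2 × 0.311 / (1 + 0.311) ≈ 0.4744
n = r_tgt(1 − r_full) / [r_full(1 − r_tgt)] = 0.626 × 0.5256 / (0.4744 × 0.374) ≈ 1.8544
Required items = 1.8544 × 38 = 70.47, so 71 items.

71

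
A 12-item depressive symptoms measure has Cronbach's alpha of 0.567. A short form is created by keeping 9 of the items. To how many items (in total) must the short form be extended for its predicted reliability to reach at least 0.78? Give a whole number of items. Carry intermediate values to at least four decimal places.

First, r for the 9-item form: n = 9/12 = 0.7500, so r_9 = 0.7500·0.567/(1 + (0.7500 − 1)·0.567) = 0.4955
Length factor from the short form to reach 0.78: n' = 0.78(1 − 0.4955) / [0.4955(1 − 0.78)] ≈ 3.6099
Total items = 3.6099 × 9 = 32.49, rounded up to 33.

33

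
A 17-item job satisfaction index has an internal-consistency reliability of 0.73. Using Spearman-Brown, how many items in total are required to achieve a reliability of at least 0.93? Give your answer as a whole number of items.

84

Rearranging the Spearman-Brown formula for n,
n = r*(1 − r) / [ r (1 − r*) ]
n = 0.93 × (1 − 0.73) / [ 0.73 × (1 − 0.93) ]
n = 0.2511 / 0.0511 ≈ 4.9139
So the test needs 4.9139 × 17 ≈ 83.54 items; rounding up, 84.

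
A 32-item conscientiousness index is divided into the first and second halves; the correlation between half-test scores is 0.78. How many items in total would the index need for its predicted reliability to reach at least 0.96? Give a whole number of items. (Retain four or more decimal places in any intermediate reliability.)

109

Corrected full-test reliability: r_full = 2 × 0.78 / (1 + 0.78) ≈ 0.8764
n = r_tgt(1 − r_full) / [r_full(1 − r_tgt)] = 0.96 × 0.1236 / (0.8764 × 0.04) ≈ 3.3848
Items = 3.3848 × 32 ≈ 108.31 → 109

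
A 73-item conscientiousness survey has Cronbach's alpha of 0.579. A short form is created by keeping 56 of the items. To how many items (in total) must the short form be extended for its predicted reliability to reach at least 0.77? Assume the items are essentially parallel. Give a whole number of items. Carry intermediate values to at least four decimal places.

178

Short-form reliability: n = 56/73 = 0.7671; r_56 = n·r/(1+(n−1)r) ≈ 0.5134
Length factor from the short form to reach 0.77: n' = 0.77(1 − 0.5134) / [0.5134(1 − 0.77)] ≈ 3.1731
Total items = 3.1731 × 56 = 177.69, rounded up to 178.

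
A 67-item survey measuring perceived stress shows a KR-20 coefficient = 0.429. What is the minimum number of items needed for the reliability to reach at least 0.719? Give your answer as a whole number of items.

Rearranging the Spearman-Brown formula for n,
n = r_target (1 − r_old) / [ r_old (1 − r_target) ]
n = 0.719 × (1 − 0.429) / [ 0.429 × (1 − 0.719) ]
n = 0.410549 / 0.120549 ≈ 3.4057
So the test needs 3.4057 × 67 ≈ 228.18 items; rounding up, 229.

229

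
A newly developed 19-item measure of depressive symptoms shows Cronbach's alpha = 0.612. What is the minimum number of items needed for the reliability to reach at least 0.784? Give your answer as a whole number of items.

n = [0.784 × 0.388] / [0.612 × 0.216]
  = 0.304192 / 0.132192 = 2.3011
2.3011 × 19 = 43.72 → 44 items

44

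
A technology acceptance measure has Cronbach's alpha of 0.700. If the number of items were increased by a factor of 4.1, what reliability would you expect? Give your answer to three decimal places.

0.905

r_new = 4.1·0.700 / [1 + (4.1 − 1)·0.700]
r_new = 2.8700 / 3.1700 ≈ 0.9054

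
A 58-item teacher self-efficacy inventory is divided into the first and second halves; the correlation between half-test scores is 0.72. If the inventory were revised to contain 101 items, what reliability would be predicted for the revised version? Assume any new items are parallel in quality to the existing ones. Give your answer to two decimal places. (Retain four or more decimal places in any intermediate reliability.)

Spearman-Brown correction (n = 2): r_full = 2·0.72/(1 + 0.72) = 0.8372
Then adjust to 101 items: n = 101/58 = 1.7414
r_new = n·r_full / (1 + (n − 1)·r_full) = 1.4579 / 1.6207 ≈ 0.8995

0.90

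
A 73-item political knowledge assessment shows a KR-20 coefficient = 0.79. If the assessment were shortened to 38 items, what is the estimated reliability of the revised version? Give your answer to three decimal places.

0.662

The new length is 38/73 = 0.5205 times the old.
Spearman-Brown: r_new = n·r / (1 + (n − 1)·r)
r_new = (0.5205 × 0.79) / (1 + (0.5205 − 1) × 0.79)
     = 0.4112 / 0.6212 = 0.6619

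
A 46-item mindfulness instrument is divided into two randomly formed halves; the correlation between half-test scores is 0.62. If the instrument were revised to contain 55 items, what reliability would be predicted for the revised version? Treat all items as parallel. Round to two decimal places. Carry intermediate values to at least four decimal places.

0.80

First correct the split-half correlation to full-test reliability: r_full = 2 × 0.62 / (1 + 0.62) ≈ 0.7654
Then adjust to 55 items: n = 55/46 = 1.1957
r_new = n·r_full / (1 + (n − 1)·r_full) = 0.9152 / 1.1498 ≈ 0.7960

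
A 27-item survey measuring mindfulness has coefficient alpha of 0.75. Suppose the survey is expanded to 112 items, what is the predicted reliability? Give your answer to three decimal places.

0.926

n = 112/27 = 4.1481
By Spearman-Brown, r_new = n r / (1 + (n − 1) r).
r_new = 4.1481·0.75 / [1 + (4.1481 − 1)·0.75]
r_new = 3.1111 / 3.3611 ≈ 0.9256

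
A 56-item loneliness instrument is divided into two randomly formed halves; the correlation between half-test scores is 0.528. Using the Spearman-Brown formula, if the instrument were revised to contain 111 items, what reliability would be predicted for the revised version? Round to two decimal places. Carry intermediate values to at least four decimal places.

0.82

Spearman-Brown correction (n = 2): r_full = 2·0.528/(1 + 0.528) = 0.6911
Then adjust to 111 items: n = 111/56 = 1.9821
r_new = n·r_full / (1 + (n − 1)·r_full) = 1.3698 / 1.6787 ≈ 0.8160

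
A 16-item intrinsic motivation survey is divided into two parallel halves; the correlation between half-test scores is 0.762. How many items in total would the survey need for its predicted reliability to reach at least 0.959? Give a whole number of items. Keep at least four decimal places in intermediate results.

Corrected full-test reliability: r_full = 2 × 0.762 / (1 + 0.762) ≈ 0.8649
n = r_tgt(1 − r_full) / [r_full(1 − r_tgt)] = 0.959 × 0.1351 / (0.8649 × 0.041) ≈ 3.6536
Items = 3.6536 × 16 ≈ 58.46 → 59

59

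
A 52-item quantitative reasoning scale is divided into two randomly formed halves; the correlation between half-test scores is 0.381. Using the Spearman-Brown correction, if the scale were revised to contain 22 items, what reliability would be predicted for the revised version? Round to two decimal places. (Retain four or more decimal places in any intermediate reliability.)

0.34

Full-test reliability from the split-half r: r_full = 2(0.381)/(1 + 0.381) = 0.5518
Length factor from 52 to 22 items: n = 22/52 = 0.4231
r_new = n·r_full / (1 + (n − 1)·r_full) = 0.2335 / 0.6817 ≈ 0.3425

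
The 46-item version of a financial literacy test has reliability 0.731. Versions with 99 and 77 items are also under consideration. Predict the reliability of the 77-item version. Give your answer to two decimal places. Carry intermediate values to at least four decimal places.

0.82

Only the ratio of lengths matters: n = 77/46 = 1.6739
r_{77} = n·r / (1 + (n − 1)·r) = 1.2236 / 1.4926 ≈ 0.8198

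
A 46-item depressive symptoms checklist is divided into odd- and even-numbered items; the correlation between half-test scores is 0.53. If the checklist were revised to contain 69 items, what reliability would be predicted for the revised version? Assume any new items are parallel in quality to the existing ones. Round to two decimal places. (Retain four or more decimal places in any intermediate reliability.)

Full-test reliability from the split-half r: r_full = 2(0.53)/(1 + 0.53) = 0.6928
Then adjust to 69 items: n = 69/46 = 1.5000
r_new = n·r_full / (1 + (n − 1)·r_full) = 1.0392 / 1.3464 ≈ 0.7718

0.77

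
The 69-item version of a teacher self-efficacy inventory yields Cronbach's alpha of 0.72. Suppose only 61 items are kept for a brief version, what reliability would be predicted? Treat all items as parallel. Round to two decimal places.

Length ratio n = 61/69 = 0.8841
By Spearman-Brown, r_new = n r / (1 + (n − 1) r).
r_new = 0.8841·0.72 / [1 + (0.8841 − 1)·0.72]
     = 0.6366 / 0.9166 = 0.6945

0.69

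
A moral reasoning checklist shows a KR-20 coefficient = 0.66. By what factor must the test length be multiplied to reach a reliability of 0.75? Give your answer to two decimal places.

1.55

Spearman-Brown solved for the length factor n:
n = r_target (1 − r_old) / [ r_old (1 − r_target) ]
n = 0.75(1 − 0.66) / [0.66(1 − 0.75)]
  = 0.2550 / 0.1650 = 1.5455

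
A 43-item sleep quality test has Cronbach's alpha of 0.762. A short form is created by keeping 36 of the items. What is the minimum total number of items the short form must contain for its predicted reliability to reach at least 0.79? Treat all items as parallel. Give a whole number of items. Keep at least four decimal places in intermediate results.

51

First, r for the 36-item form: n = 36/43 = 0.8372, so r_36 = 0.8372·0.762/(1 + (0.8372 − 1)·0.762) = 0.7283
Then solve for n' with r_old = 0.7283, r_target = 0.79: n' = 0.79(1 − 0.7283)/[0.7283(1 − 0.79)] = 1.4034
Total items = 1.4034 × 36 = 50.52, rounded up to 51.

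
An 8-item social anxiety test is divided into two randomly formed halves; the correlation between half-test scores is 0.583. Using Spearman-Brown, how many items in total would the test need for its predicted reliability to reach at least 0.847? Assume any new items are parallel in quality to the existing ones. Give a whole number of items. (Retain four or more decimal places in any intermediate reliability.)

16

r_full = 2(0.583)/(1 + 0.583) = 0.7366
Solve Spearman-Brown for n: n = 0.847(1 − 0.7366) / [0.7366(1 − 0.847)] = 1.9796
Items = 1.9796 × 8 ≈ 15.84 → 16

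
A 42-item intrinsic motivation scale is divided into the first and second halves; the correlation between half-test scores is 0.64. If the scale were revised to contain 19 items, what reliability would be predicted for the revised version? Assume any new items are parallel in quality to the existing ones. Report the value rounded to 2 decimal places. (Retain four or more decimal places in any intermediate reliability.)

0.62

Spearman-Brown correction (n = 2): r_full = 2·0.64/(1 + 0.64) = 0.7805
Length factor from 42 to 19 items: n = 19/42 = 0.4524
r_new = n·r_full / (1 + (n − 1)·r_full) = 0.3531 / 0.5726 ≈ 0.6167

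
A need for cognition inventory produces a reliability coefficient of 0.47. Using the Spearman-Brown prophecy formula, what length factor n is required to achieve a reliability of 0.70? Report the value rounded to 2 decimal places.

2.63

Spearman-Brown solved for the length factor n:
n = r*(1 − r) / [ r (1 − r*) ]
n = [0.70 × 0.53] / [0.47 × 0.30]
n = 0.3710 / 0.1410 ≈ 2.6312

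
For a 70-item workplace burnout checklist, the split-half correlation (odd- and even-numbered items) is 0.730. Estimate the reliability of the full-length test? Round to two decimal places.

0.84

Apply the Spearman-Brown correction with n = 2:
r_full = 2(0.730) / (1 + 0.730)
r_full = 1.4600 / 1.7300 ≈ 0.8439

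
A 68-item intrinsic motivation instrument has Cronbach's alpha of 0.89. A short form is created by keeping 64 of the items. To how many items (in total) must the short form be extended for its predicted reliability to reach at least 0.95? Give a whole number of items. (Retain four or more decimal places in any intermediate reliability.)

First, r for the 64-item form: n = 64/68 = 0.9412, so r_64 = 0.9412·0.89/(1 + (0.9412 − 1)·0.89) = 0.8839
Then solve for n' with r_old = 0.8839, r_target = 0.95: n' = 0.95(1 − 0.8839)/[0.8839(1 − 0.95)] = 2.4956
Total items = 2.4956 × 64 = 159.72, rounded up to 160.

160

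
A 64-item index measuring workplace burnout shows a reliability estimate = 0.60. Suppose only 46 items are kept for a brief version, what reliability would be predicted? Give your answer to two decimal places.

n = 46/64 = 0.7188
Apply the Spearman-Brown prophecy formula, r' = nr / [1 + (n − 1)r]:
r_new = 0.7188·0.60 / [1 + (0.7188 − 1)·0.60]
     = 0.4313 / 0.8313 = 0.5188

0.52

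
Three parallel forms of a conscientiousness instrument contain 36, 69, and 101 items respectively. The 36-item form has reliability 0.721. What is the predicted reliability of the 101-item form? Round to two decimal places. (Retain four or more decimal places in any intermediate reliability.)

The 69-item form is not needed; work directly from the 36-item form with n = 101/36 = 2.8056.
r_{101} = n·r / (1 + (n − 1)·r) = 2.0228 / 2.3018 ≈ 0.8788

0.88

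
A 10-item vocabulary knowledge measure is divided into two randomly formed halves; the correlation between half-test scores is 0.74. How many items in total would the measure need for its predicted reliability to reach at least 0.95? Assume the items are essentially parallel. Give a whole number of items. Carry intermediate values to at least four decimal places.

r_full = 2(0.74)/(1 + 0.74) = 0.8506
n = r_tgt(1 − r_full) / [r_full(1 − r_tgt)] = 0.95 × 0.1494 / (0.8506 × 0.05) ≈ 3.3372
Required items = 3.3372 × 10 = 33.37, so 34 items.

34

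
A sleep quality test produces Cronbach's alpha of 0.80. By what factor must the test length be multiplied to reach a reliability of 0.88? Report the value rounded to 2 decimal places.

1.83

n = 0.88 × (1 − 0.80) / [ 0.80 × (1 − 0.88) ]
  = 0.1760 / 0.0960 = 1.8333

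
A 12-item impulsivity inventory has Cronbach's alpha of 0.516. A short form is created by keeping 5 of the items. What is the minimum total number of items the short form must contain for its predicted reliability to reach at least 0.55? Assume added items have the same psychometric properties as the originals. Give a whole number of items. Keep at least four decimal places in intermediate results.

Short-form reliability: n = 5/12 = 0.4167; r_5 = n·r/(1+(n−1)r) ≈ 0.3076
Then solve for n' with r_old = 0.3076, r_target = 0.55: n' = 0.55(1 − 0.3076)/[0.3076(1 − 0.55)] = 2.7512
Total items = 2.7512 × 5 = 13.76, rounded up to 14.

14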